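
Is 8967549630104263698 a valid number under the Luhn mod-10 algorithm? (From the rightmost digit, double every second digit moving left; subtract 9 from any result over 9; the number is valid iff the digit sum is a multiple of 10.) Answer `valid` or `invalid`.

From the right, keep odd positions and double even positions (subtract 9 from any doubled value over 9):
  doubled (positions 2,4,...): 9 6 4 0 0 3 8 5 9 → sum 44
  kept (positions 1,3,...): 8 6 6 4 1 3 9 5 6 8 → sum 56
Total = 100.
100 mod 10 = 0, so the number is valid.

valid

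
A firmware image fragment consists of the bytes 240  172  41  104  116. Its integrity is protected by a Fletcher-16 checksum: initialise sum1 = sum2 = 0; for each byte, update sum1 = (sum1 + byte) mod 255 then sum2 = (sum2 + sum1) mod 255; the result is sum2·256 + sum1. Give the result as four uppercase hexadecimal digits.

Running sums (mod 255):
  after byte 0 (240): sum1=240, sum2=240
  after byte 1 (172): sum1=157, sum2=142
  after byte 2 (41): sum1=198, sum2=85
  after byte 3 (104): sum1=47, sum2=132
  after byte 4 (116): sum1=163, sum2=40
Checksum = sum2·256 + sum1 = 40·256 + 163 = 10403 = 0x28A3.

28A3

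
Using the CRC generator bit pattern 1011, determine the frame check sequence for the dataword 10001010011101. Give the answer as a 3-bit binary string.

Append 3 zeros: 10001010011101000. Divide by 1011 (XOR where the leading bit is 1):
  pos 0: 1000 XOR 1011 = 0011
  pos 2: 1110 XOR 1011 = 0101
  pos 3: 1011 XOR 1011 = 0000
  pos 9: 1110 XOR 1011 = 0101
  pos 10: 1011 XOR 1011 = 0000
Remainder (last 3 bits) = 000. This is the CRC / FCS.

000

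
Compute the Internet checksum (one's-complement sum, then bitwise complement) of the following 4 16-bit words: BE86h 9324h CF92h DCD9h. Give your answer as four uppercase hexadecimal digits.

One's-complement addition (fold any carry out of bit 15 back into bit 0):
  0xBE86 + 0x9324 = 0x151AA → wrap carry → 0x51AB
  0x51AB + 0xCF92 = 0x1213D → wrap carry → 0x213E
  0x213E + 0xDCD9 = 0x0FE17
One's-complement sum = 0xFE17.
Checksum = ~0xFE17 & 0xFFFF = 0x01E8.

01E8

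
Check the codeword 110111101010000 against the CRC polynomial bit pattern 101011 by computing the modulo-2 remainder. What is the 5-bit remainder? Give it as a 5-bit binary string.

Modulo-2 division of 110111101010000 by 101011:
  pos 0: 110111 XOR 101011 = 011100
  pos 1: 111001 XOR 101011 = 010010
  pos 2: 100100 XOR 101011 = 001111
  pos 4: 111110 XOR 101011 = 010101
  pos 5: 101011 XOR 101011 = 000000
Remainder = 00000 (zero — the frame passes the CRC check).

00000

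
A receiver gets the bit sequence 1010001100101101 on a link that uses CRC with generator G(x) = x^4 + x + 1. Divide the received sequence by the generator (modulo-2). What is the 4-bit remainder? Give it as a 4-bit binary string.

1000

Modulo-2 division of 1010001100101101 by 10011:
  pos 0: 10100 XOR 10011 = 00111
  pos 2: 11101 XOR 10011 = 01110
  pos 3: 11101 XOR 10011 = 01110
  pos 4: 11100 XOR 10011 = 01111
  pos 5: 11110 XOR 10011 = 01101
  pos 6: 11011 XOR 10011 = 01000
  pos 7: 10000 XOR 10011 = 00011
  pos 10: 11110 XOR 10011 = 01101
  pos 11: 11011 XOR 10011 = 01000
Remainder = 1000 (nonzero — an error is detected).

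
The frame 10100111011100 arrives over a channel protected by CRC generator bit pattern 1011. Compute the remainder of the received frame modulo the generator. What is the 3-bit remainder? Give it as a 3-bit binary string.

Modulo-2 division of 10100111011100 by 1011:
  pos 0: 1010 XOR 1011 = 0001
  pos 3: 1011 XOR 1011 = 0000
  pos 7: 1011 XOR 1011 = 0000
Remainder = 100 (nonzero — an error is detected).

100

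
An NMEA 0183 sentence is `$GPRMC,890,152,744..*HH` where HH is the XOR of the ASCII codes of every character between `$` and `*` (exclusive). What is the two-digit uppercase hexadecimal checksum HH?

XOR the ASCII codes of the payload characters:
  'G' = 0x47 → acc = 0x47
  'P' = 0x50 → acc = 0x17
  'R' = 0x52 → acc = 0x45
  'M' = 0x4D → acc = 0x08
  'C' = 0x43 → acc = 0x4B
  ',' = 0x2C → acc = 0x67
  '8' = 0x38 → acc = 0x5F
  '9' = 0x39 → acc = 0x66
  '0' = 0x30 → acc = 0x56
  ',' = 0x2C → acc = 0x7A
  '1' = 0x31 → acc = 0x4B
  '5' = 0x35 → acc = 0x7E
  '2' = 0x32 → acc = 0x4C
  ',' = 0x2C → acc = 0x60
  '7' = 0x37 → acc = 0x57
  '4' = 0x34 → acc = 0x63
  '4' = 0x34 → acc = 0x57
  '.' = 0x2E → acc = 0x79
  '.' = 0x2E → acc = 0x57
Checksum = 0x57.

57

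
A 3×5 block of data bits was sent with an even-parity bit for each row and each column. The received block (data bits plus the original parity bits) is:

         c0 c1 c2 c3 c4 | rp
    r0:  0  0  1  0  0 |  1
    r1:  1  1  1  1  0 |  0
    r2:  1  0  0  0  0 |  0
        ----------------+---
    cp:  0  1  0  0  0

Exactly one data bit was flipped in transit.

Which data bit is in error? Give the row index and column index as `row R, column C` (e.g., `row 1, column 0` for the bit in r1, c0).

row 2, column 3

Recompute each row's even parity and compare to rp:
  r0: data parity 1, sent rp 1 → ok
  r1: data parity 0, sent rp 0 → ok
  r2: data parity 1, sent rp 0 → mismatch
Recompute each column's even parity and compare to cp:
  c0: data parity 0, sent cp 0 → ok
  c1: data parity 1, sent cp 1 → ok
  c2: data parity 0, sent cp 0 → ok
  c3: data parity 1, sent cp 0 → mismatch
  c4: data parity 0, sent cp 0 → ok
Exactly one row (r2) and one column (c3) fail → the flipped bit is at their intersection.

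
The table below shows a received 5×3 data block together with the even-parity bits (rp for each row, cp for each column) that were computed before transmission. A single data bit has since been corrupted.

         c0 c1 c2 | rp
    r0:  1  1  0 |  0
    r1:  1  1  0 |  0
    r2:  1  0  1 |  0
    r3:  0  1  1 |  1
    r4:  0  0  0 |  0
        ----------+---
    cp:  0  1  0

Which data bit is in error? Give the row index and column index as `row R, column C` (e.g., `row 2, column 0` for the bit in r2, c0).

Recompute each row's even parity and compare to rp:
  r0: data parity 0, sent rp 0 → ok
  r1: data parity 0, sent rp 0 → ok
  r2: data parity 0, sent rp 0 → ok
  r3: data parity 0, sent rp 1 → mismatch
  r4: data parity 0, sent rp 0 → ok
Recompute each column's even parity and compare to cp:
  c0: data parity 1, sent cp 0 → mismatch
  c1: data parity 1, sent cp 1 → ok
  c2: data parity 0, sent cp 0 → ok
Exactly one row (r3) and one column (c0) fail → the flipped bit is at their intersection.

row 3, column 0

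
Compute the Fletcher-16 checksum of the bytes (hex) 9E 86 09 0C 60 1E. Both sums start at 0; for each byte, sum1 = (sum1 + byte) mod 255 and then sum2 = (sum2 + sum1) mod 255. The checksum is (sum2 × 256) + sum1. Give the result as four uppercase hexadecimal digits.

Running sums (mod 255):
  after byte 0 (9E): sum1=158, sum2=158
  after byte 1 (86): sum1=37, sum2=195
  after byte 2 (09): sum1=46, sum2=241
  after byte 3 (0C): sum1=58, sum2=44
  after byte 4 (60): sum1=154, sum2=198
  after byte 5 (1E): sum1=184, sum2=127
Checksum = sum2·256 + sum1 = 127·256 + 184 = 32696 = 0x7FB8.

7FB8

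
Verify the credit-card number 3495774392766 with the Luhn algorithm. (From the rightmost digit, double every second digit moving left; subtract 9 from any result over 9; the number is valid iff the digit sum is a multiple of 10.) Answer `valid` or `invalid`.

From the right, keep odd positions and double even positions (subtract 9 from any doubled value over 9):
  doubled (positions 2,4,...): 3 4 6 5 1 8 → sum 27
  kept (positions 1,3,...): 6 7 9 4 7 9 3 → sum 45
Total = 72.
72 mod 10 = 2, so the number is invalid.

invalid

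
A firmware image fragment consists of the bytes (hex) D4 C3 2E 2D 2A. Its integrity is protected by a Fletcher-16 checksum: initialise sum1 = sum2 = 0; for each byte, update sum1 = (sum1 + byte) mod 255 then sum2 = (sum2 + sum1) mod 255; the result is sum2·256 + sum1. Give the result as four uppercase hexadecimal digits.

Running sums (mod 255):
  after byte 0 (D4): sum1=212, sum2=212
  after byte 1 (C3): sum1=152, sum2=109
  after byte 2 (2E): sum1=198, sum2=52
  after byte 3 (2D): sum1=243, sum2=40
  after byte 4 (2A): sum1=30, sum2=70
Checksum = sum2·256 + sum1 = 70·256 + 30 = 17950 = 0x461E.

461E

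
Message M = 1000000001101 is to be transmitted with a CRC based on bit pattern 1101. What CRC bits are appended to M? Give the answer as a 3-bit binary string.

010

Append 3 zeros: 1000000001101000. Divide by 1101 (XOR where the leading bit is 1):
  pos 0: 1000 XOR 1101 = 0101
  pos 1: 1010 XOR 1101 = 0111
  pos 2: 1110 XOR 1101 = 0011
  pos 4: 1100 XOR 1101 = 0001
  pos 7: 1011 XOR 1101 = 0110
  pos 8: 1100 XOR 1101 = 0001
  pos 11: 1100 XOR 1101 = 0001
Remainder (last 3 bits) = 010. This is the CRC / FCS.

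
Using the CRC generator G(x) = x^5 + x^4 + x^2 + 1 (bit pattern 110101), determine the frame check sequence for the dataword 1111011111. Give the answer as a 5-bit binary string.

Append 5 zeros: 111101111100000. Divide by 110101 (XOR where the leading bit is 1):
  pos 0: 111101 XOR 110101 = 001000
  pos 2: 100011 XOR 110101 = 010110
  pos 3: 101101 XOR 110101 = 011000
  pos 4: 110001 XOR 110101 = 000100
  pos 7: 100000 XOR 110101 = 010101
  pos 8: 101010 XOR 110101 = 011111
  pos 9: 111110 XOR 110101 = 001011
Remainder (last 5 bits) = 01011. This is the CRC / FCS.

01011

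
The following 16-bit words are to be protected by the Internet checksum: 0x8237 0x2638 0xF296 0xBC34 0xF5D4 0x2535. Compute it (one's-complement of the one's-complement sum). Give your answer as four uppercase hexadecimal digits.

8DBA

One's-complement addition (fold any carry out of bit 15 back into bit 0):
  0x8237 + 0x2638 = 0x0A86F
  0xA86F + 0xF296 = 0x19B05 → wrap carry → 0x9B06
  0x9B06 + 0xBC34 = 0x1573A → wrap carry → 0x573B
  0x573B + 0xF5D4 = 0x14D0F → wrap carry → 0x4D10
  0x4D10 + 0x2535 = 0x07245
One's-complement sum = 0x7245.
Checksum = ~0x7245 & 0xFFFF = 0x8DBA.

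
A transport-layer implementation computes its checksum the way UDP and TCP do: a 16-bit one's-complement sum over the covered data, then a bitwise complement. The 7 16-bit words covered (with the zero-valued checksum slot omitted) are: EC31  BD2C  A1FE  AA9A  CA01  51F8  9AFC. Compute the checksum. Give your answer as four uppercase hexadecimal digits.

5311

One's-complement addition (fold any carry out of bit 15 back into bit 0):
  0xEC31 + 0xBD2C = 0x1A95D → wrap carry → 0xA95E
  0xA95E + 0xA1FE = 0x14B5C → wrap carry → 0x4B5D
  0x4B5D + 0xAA9A = 0x0F5F7
  0xF5F7 + 0xCA01 = 0x1BFF8 → wrap carry → 0xBFF9
  0xBFF9 + 0x51F8 = 0x111F1 → wrap carry → 0x11F2
  0x11F2 + 0x9AFC = 0x0ACEE
One's-complement sum = 0xACEE.
Checksum = ~0xACEE & 0xFFFF = 0x5311.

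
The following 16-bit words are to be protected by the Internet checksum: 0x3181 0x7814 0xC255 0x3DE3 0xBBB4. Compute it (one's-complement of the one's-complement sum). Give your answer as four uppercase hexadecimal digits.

One's-complement addition (fold any carry out of bit 15 back into bit 0):
  0x3181 + 0x7814 = 0x0A995
  0xA995 + 0xC255 = 0x16BEA → wrap carry → 0x6BEB
  0x6BEB + 0x3DE3 = 0x0A9CE
  0xA9CE + 0xBBB4 = 0x16582 → wrap carry → 0x6583
One's-complement sum = 0x6583.
Checksum = ~0x6583 & 0xFFFF = 0x9A7C.

9A7C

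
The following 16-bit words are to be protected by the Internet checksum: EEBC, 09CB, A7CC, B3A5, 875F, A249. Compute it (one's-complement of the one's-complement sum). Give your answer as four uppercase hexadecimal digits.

825C

One's-complement addition (fold any carry out of bit 15 back into bit 0):
  0xEEBC + 0x09CB = 0x0F887
  0xF887 + 0xA7CC = 0x1A053 → wrap carry → 0xA054
  0xA054 + 0xB3A5 = 0x153F9 → wrap carry → 0x53FA
  0x53FA + 0x875F = 0x0DB59
  0xDB59 + 0xA249 = 0x17DA2 → wrap carry → 0x7DA3
One's-complement sum = 0x7DA3.
Checksum = ~0x7DA3 & 0xFFFF = 0x825C.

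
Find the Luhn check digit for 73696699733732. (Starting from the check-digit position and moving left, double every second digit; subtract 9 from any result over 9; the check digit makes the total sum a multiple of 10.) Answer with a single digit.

7

Partial digits right→left: 2 3 7 3 3 7 9 9 6 6 9 6 3 7
Double every second digit counting from the check-digit position (so the 1st, 3rd, 5th, ... of the partial from the right).
  doubled (with −9 where >9): 4 5 6 9 3 9 6 → sum 42
  kept as-is: 3 3 7 9 6 6 7 → sum 41
Total = 42 + 41 = 83.
Check digit = (10 − (83 mod 10)) mod 10 = 7.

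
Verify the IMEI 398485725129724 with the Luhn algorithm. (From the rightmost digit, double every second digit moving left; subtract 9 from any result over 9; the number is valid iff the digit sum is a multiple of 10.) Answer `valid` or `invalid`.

From the right, keep odd positions and double even positions (subtract 9 from any doubled value over 9):
  doubled (positions 2,4,...): 4 9 2 4 1 8 9 → sum 37
  kept (positions 1,3,...): 4 7 2 5 7 8 8 3 → sum 44
Total = 81.
81 mod 10 = 1, so the number is invalid.

invalid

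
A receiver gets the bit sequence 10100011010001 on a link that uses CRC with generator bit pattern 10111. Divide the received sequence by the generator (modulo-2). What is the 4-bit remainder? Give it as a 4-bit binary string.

Modulo-2 division of 10100011010001 by 10111:
  pos 0: 10100 XOR 10111 = 00011
  pos 3: 11011 XOR 10111 = 01100
  pos 4: 11000 XOR 10111 = 01111
  pos 5: 11111 XOR 10111 = 01000
  pos 6: 10000 XOR 10111 = 00111
  pos 8: 11100 XOR 10111 = 01011
  pos 9: 10111 XOR 10111 = 00000
Remainder = 0000 (zero — the frame passes the CRC check).

0000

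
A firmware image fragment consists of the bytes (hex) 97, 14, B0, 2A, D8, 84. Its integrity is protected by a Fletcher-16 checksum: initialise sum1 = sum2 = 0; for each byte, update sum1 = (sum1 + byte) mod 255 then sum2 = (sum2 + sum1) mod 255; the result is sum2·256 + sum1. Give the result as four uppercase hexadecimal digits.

Running sums (mod 255):
  after byte 0 (97): sum1=151, sum2=151
  after byte 1 (14): sum1=171, sum2=67
  after byte 2 (B0): sum1=92, sum2=159
  after byte 3 (2A): sum1=134, sum2=38
  after byte 4 (D8): sum1=95, sum2=133
  after byte 5 (84): sum1=227, sum2=105
Checksum = sum2·256 + sum1 = 105·256 + 227 = 27107 = 0x69E3.

69E3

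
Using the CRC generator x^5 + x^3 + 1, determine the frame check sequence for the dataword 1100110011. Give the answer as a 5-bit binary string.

Append 5 zeros: 110011001100000. Divide by 101001 (XOR where the leading bit is 1):
  pos 0: 110011 XOR 101001 = 011010
  pos 1: 110100 XOR 101001 = 011101
  pos 2: 111010 XOR 101001 = 010011
  pos 3: 100111 XOR 101001 = 001110
  pos 5: 111010 XOR 101001 = 010011
  pos 6: 100110 XOR 101001 = 001111
  pos 8: 111100 XOR 101001 = 010101
  pos 9: 101010 XOR 101001 = 000011
Remainder (last 5 bits) = 00011. This is the CRC / FCS.

00011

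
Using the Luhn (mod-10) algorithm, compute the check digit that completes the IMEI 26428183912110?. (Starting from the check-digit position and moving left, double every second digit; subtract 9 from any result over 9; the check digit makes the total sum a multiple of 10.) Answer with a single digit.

Partial digits right→left: 0 1 1 2 1 9 3 8 1 8 2 4 6 2
Double every second digit counting from the check-digit position (so the 1st, 3rd, 5th, ... of the partial from the right).
  doubled (with −9 where >9): 0 2 2 6 2 4 3 → sum 19
  kept as-is: 1 2 9 8 8 4 2 → sum 34
Total = 19 + 34 = 53.
Check digit = (10 − (53 mod 10)) mod 10 = 7.

7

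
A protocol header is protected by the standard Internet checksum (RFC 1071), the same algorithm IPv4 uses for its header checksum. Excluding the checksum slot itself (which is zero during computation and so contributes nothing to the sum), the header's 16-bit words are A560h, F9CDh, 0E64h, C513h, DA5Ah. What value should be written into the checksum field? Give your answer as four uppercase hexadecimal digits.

One's-complement addition (fold any carry out of bit 15 back into bit 0):
  0xA560 + 0xF9CD = 0x19F2D → wrap carry → 0x9F2E
  0x9F2E + 0x0E64 = 0x0AD92
  0xAD92 + 0xC513 = 0x172A5 → wrap carry → 0x72A6
  0x72A6 + 0xDA5A = 0x14D00 → wrap carry → 0x4D01
One's-complement sum = 0x4D01.
Checksum = ~0x4D01 & 0xFFFF = 0xB2FE.

B2FE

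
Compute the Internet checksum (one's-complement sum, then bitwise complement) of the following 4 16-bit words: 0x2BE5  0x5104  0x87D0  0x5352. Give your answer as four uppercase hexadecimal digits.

One's-complement addition (fold any carry out of bit 15 back into bit 0):
  0x2BE5 + 0x5104 = 0x07CE9
  0x7CE9 + 0x87D0 = 0x104B9 → wrap carry → 0x04BA
  0x04BA + 0x5352 = 0x0580C
One's-complement sum = 0x580C.
Checksum = ~0x580C & 0xFFFF = 0xA7F3.

A7F3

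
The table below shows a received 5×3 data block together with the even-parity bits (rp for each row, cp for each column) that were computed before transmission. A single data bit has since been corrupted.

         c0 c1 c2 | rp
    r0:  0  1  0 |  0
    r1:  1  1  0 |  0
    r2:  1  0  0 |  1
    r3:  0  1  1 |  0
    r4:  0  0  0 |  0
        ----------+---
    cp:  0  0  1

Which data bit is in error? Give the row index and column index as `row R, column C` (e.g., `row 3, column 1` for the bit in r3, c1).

row 0, column 1

Recompute each row's even parity and compare to rp:
  r0: data parity 1, sent rp 0 → mismatch
  r1: data parity 0, sent rp 0 → ok
  r2: data parity 1, sent rp 1 → ok
  r3: data parity 0, sent rp 0 → ok
  r4: data parity 0, sent rp 0 → ok
Recompute each column's even parity and compare to cp:
  c0: data parity 0, sent cp 0 → ok
  c1: data parity 1, sent cp 0 → mismatch
  c2: data parity 1, sent cp 1 → ok
Exactly one row (r0) and one column (c1) fail → the flipped bit is at their intersection.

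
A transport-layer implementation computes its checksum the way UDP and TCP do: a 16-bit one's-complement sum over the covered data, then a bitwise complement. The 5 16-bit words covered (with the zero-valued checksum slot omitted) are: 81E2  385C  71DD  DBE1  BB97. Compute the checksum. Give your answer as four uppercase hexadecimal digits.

One's-complement addition (fold any carry out of bit 15 back into bit 0):
  0x81E2 + 0x385C = 0x0BA3E
  0xBA3E + 0x71DD = 0x12C1B → wrap carry → 0x2C1C
  0x2C1C + 0xDBE1 = 0x107FD → wrap carry → 0x07FE
  0x07FE + 0xBB97 = 0x0C395
One's-complement sum = 0xC395.
Checksum = ~0xC395 & 0xFFFF = 0x3C6A.

3C6A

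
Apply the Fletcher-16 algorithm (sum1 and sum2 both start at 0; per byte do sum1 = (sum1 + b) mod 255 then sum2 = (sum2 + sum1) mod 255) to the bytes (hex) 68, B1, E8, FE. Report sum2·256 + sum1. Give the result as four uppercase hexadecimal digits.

8702

Running sums (mod 255):
  after byte 0 (68): sum1=104, sum2=104
  after byte 1 (B1): sum1=26, sum2=130
  after byte 2 (E8): sum1=3, sum2=133
  after byte 3 (FE): sum1=2, sum2=135
Checksum = sum2·256 + sum1 = 135·256 + 2 = 34562 = 0x8702.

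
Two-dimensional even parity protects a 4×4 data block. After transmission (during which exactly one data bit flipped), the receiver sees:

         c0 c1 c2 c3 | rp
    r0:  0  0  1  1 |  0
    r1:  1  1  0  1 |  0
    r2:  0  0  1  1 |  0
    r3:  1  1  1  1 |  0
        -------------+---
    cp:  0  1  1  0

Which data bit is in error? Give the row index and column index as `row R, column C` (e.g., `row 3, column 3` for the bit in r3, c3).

Recompute each row's even parity and compare to rp:
  r0: data parity 0, sent rp 0 → ok
  r1: data parity 1, sent rp 0 → mismatch
  r2: data parity 0, sent rp 0 → ok
  r3: data parity 0, sent rp 0 → ok
Recompute each column's even parity and compare to cp:
  c0: data parity 0, sent cp 0 → ok
  c1: data parity 0, sent cp 1 → mismatch
  c2: data parity 1, sent cp 1 → ok
  c3: data parity 0, sent cp 0 → ok
Exactly one row (r1) and one column (c1) fail → the flipped bit is at their intersection.

row 1, column 1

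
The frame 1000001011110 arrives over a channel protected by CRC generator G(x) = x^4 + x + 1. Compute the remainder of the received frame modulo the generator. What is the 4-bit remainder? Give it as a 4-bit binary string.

Modulo-2 division of 1000001011110 by 10011:
  pos 0: 10000 XOR 10011 = 00011
  pos 3: 11010 XOR 10011 = 01001
  pos 4: 10011 XOR 10011 = 00000
Remainder = 1110 (nonzero — an error is detected).

1110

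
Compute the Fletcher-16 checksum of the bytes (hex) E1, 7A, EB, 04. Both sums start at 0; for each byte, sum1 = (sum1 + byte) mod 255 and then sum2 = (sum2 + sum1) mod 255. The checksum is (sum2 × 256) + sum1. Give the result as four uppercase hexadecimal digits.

D24C

Running sums (mod 255):
  after byte 0 (E1): sum1=225, sum2=225
  after byte 1 (7A): sum1=92, sum2=62
  after byte 2 (EB): sum1=72, sum2=134
  after byte 3 (04): sum1=76, sum2=210
Checksum = sum2·256 + sum1 = 210·256 + 76 = 53836 = 0xD24C.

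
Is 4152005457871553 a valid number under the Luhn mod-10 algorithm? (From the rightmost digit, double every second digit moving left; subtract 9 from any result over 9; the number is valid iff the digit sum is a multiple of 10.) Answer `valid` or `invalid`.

valid

From the right, keep odd positions and double even positions (subtract 9 from any doubled value over 9):
  doubled (positions 2,4,...): 1 2 7 1 1 0 1 8 → sum 21
  kept (positions 1,3,...): 3 5 7 7 4 0 2 1 → sum 29
Total = 50.
50 mod 10 = 0, so the number is valid.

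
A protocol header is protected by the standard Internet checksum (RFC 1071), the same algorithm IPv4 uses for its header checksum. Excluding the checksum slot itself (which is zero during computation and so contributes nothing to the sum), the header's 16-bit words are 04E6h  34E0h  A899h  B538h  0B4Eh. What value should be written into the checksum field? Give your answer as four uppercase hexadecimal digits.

One's-complement addition (fold any carry out of bit 15 back into bit 0):
  0x04E6 + 0x34E0 = 0x039C6
  0x39C6 + 0xA899 = 0x0E25F
  0xE25F + 0xB538 = 0x19797 → wrap carry → 0x9798
  0x9798 + 0x0B4E = 0x0A2E6
One's-complement sum = 0xA2E6.
Checksum = ~0xA2E6 & 0xFFFF = 0x5D19.

5D19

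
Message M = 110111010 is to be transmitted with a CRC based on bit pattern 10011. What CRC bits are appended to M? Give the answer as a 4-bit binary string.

Append 4 zeros: 1101110100000. Divide by 10011 (XOR where the leading bit is 1):
  pos 0: 11011 XOR 10011 = 01000
  pos 1: 10001 XOR 10011 = 00010
  pos 4: 10010 XOR 10011 = 00001
  pos 8: 10000 XOR 10011 = 00011
Remainder (last 4 bits) = 0011. This is the CRC / FCS.

0011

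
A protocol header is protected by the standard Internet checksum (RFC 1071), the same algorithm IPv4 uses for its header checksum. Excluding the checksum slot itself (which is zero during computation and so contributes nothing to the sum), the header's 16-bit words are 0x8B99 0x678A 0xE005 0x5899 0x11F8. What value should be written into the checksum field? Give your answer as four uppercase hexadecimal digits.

One's-complement addition (fold any carry out of bit 15 back into bit 0):
  0x8B99 + 0x678A = 0x0F323
  0xF323 + 0xE005 = 0x1D328 → wrap carry → 0xD329
  0xD329 + 0x5899 = 0x12BC2 → wrap carry → 0x2BC3
  0x2BC3 + 0x11F8 = 0x03DBB
One's-complement sum = 0x3DBB.
Checksum = ~0x3DBB & 0xFFFF = 0xC244.

C244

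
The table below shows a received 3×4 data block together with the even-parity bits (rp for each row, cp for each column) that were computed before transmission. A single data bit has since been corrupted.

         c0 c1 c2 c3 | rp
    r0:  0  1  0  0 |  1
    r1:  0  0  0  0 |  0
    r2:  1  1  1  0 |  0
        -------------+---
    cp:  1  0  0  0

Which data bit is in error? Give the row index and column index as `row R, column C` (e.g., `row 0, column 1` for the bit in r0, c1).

row 2, column 2

Recompute each row's even parity and compare to rp:
  r0: data parity 1, sent rp 1 → ok
  r1: data parity 0, sent rp 0 → ok
  r2: data parity 1, sent rp 0 → mismatch
Recompute each column's even parity and compare to cp:
  c0: data parity 1, sent cp 1 → ok
  c1: data parity 0, sent cp 0 → ok
  c2: data parity 1, sent cp 0 → mismatch
  c3: data parity 0, sent cp 0 → ok
Exactly one row (r2) and one column (c2) fail → the flipped bit is at their intersection.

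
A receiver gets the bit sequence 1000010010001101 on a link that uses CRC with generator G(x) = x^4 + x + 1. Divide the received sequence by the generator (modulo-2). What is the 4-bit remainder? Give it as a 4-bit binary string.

Modulo-2 division of 1000010010001101 by 10011:
  pos 0: 10000 XOR 10011 = 00011
  pos 3: 11100 XOR 10011 = 01111
  pos 4: 11111 XOR 10011 = 01100
  pos 5: 11000 XOR 10011 = 01011
  pos 6: 10110 XOR 10011 = 00101
  pos 8: 10101 XOR 10011 = 00110
  pos 10: 11010 XOR 10011 = 01001
  pos 11: 10011 XOR 10011 = 00000
Remainder = 0000 (zero — the frame passes the CRC check).

0000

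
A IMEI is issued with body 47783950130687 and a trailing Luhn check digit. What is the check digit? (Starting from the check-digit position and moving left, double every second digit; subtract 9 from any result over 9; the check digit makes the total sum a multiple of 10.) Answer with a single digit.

Partial digits right→left: 7 8 6 0 3 1 0 5 9 3 8 7 7 4
Double every second digit counting from the check-digit position (so the 1st, 3rd, 5th, ... of the partial from the right).
  doubled (with −9 where >9): 5 3 6 0 9 7 5 → sum 35
  kept as-is: 8 0 1 5 3 7 4 → sum 28
Total = 35 + 28 = 63.
Check digit = (10 − (63 mod 10)) mod 10 = 7.

7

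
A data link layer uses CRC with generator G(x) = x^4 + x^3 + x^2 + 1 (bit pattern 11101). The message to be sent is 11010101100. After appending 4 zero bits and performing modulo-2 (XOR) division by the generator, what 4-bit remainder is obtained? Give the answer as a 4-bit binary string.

1001

Append 4 zeros: 110101011000000. Divide by 11101 (XOR where the leading bit is 1):
  pos 0: 11010 XOR 11101 = 00111
  pos 2: 11110 XOR 11101 = 00011
  pos 5: 11110 XOR 11101 = 00011
  pos 8: 11000 XOR 11101 = 00101
  pos 10: 10100 XOR 11101 = 01001
Remainder (last 4 bits) = 1001. This is the CRC / FCS.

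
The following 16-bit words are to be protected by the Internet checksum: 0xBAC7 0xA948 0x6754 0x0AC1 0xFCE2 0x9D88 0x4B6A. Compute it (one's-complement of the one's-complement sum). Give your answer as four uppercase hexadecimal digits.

One's-complement addition (fold any carry out of bit 15 back into bit 0):
  0xBAC7 + 0xA948 = 0x1640F → wrap carry → 0x6410
  0x6410 + 0x6754 = 0x0CB64
  0xCB64 + 0x0AC1 = 0x0D625
  0xD625 + 0xFCE2 = 0x1D307 → wrap carry → 0xD308
  0xD308 + 0x9D88 = 0x17090 → wrap carry → 0x7091
  0x7091 + 0x4B6A = 0x0BBFB
One's-complement sum = 0xBBFB.
Checksum = ~0xBBFB & 0xFFFF = 0x4404.

4404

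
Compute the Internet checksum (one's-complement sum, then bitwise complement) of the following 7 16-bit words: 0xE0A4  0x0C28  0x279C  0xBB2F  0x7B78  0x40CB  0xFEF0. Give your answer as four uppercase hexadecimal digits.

One's-complement addition (fold any carry out of bit 15 back into bit 0):
  0xE0A4 + 0x0C28 = 0x0ECCC
  0xECCC + 0x279C = 0x11468 → wrap carry → 0x1469
  0x1469 + 0xBB2F = 0x0CF98
  0xCF98 + 0x7B78 = 0x14B10 → wrap carry → 0x4B11
  0x4B11 + 0x40CB = 0x08BDC
  0x8BDC + 0xFEF0 = 0x18ACC → wrap carry → 0x8ACD
One's-complement sum = 0x8ACD.
Checksum = ~0x8ACD & 0xFFFF = 0x7532.

7532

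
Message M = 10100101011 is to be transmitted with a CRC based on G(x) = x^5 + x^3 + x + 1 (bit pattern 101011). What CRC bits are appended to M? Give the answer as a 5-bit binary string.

Append 5 zeros: 1010010101100000. Divide by 101011 (XOR where the leading bit is 1):
  pos 0: 101001 XOR 101011 = 000010
  pos 4: 100101 XOR 101011 = 001110
  pos 6: 111010 XOR 101011 = 010001
  pos 7: 100010 XOR 101011 = 001001
  pos 9: 100100 XOR 101011 = 001111
Remainder (last 5 bits) = 11110. This is the CRC / FCS.

11110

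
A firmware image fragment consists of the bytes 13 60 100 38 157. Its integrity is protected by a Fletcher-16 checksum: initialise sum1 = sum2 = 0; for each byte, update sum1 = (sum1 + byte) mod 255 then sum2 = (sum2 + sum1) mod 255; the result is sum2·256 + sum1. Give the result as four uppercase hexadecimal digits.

Running sums (mod 255):
  after byte 0 (13): sum1=13, sum2=13
  after byte 1 (60): sum1=73, sum2=86
  after byte 2 (100): sum1=173, sum2=4
  after byte 3 (38): sum1=211, sum2=215
  after byte 4 (157): sum1=113, sum2=73
Checksum = sum2·256 + sum1 = 73·256 + 113 = 18801 = 0x4971.

4971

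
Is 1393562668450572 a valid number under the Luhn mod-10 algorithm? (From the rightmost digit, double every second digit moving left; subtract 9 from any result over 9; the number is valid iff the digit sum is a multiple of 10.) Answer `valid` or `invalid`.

valid

From the right, keep odd positions and double even positions (subtract 9 from any doubled value over 9):
  doubled (positions 2,4,...): 5 0 8 3 4 1 9 2 → sum 32
  kept (positions 1,3,...): 2 5 5 8 6 6 3 3 → sum 38
Total = 70.
70 mod 10 = 0, so the number is valid.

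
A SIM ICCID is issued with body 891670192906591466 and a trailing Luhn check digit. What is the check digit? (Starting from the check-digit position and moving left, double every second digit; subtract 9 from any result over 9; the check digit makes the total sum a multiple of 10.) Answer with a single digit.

6

Partial digits right→left: 6 6 4 1 9 5 6 0 9 2 9 1 0 7 6 1 9 8
Double every second digit counting from the check-digit position (so the 1st, 3rd, 5th, ... of the partial from the right).
  doubled (with −9 where >9): 3 8 9 3 9 9 0 3 9 → sum 53
  kept as-is: 6 1 5 0 2 1 7 1 8 → sum 31
Total = 53 + 31 = 84.
Check digit = (10 − (84 mod 10)) mod 10 = 6.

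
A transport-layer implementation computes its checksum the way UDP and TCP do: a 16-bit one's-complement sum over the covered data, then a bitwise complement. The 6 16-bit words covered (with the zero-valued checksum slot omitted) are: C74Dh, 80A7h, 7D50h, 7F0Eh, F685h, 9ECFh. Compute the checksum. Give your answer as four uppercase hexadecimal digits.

2656

One's-complement addition (fold any carry out of bit 15 back into bit 0):
  0xC74D + 0x80A7 = 0x147F4 → wrap carry → 0x47F5
  0x47F5 + 0x7D50 = 0x0C545
  0xC545 + 0x7F0E = 0x14453 → wrap carry → 0x4454
  0x4454 + 0xF685 = 0x13AD9 → wrap carry → 0x3ADA
  0x3ADA + 0x9ECF = 0x0D9A9
One's-complement sum = 0xD9A9.
Checksum = ~0xD9A9 & 0xFFFF = 0x2656.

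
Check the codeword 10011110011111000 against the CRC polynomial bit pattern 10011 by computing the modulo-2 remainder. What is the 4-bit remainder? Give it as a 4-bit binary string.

Modulo-2 division of 10011110011111000 by 10011:
  pos 0: 10011 XOR 10011 = 00000
  pos 5: 11001 XOR 10011 = 01010
  pos 6: 10101 XOR 10011 = 00110
  pos 8: 11011 XOR 10011 = 01000
  pos 9: 10001 XOR 10011 = 00010
  pos 12: 10000 XOR 10011 = 00011
Remainder = 0011 (nonzero — an error is detected).

0011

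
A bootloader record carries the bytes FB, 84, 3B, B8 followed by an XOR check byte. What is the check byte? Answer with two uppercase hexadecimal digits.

FC

XOR the bytes together:
  start with 0xFB
  0xFB ⊕ 0x84 = 0x7F
  0x7F ⊕ 0x3B = 0x44
  0x44 ⊕ 0xB8 = 0xFC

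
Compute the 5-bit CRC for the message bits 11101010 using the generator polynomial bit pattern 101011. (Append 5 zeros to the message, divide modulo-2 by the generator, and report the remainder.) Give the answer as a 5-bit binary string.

Append 5 zeros: 1110101000000. Divide by 101011 (XOR where the leading bit is 1):
  pos 0: 111010 XOR 101011 = 010001
  pos 1: 100011 XOR 101011 = 001000
  pos 3: 100000 XOR 101011 = 001011
  pos 5: 101100 XOR 101011 = 000111
Remainder (last 5 bits) = 11100. This is the CRC / FCS.

11100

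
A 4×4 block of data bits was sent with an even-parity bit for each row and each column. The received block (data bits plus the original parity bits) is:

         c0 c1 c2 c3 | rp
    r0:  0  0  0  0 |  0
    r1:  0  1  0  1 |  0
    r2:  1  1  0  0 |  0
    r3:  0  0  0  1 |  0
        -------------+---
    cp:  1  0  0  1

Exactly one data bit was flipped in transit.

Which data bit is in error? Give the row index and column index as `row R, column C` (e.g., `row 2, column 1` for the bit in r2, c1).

Recompute each row's even parity and compare to rp:
  r0: data parity 0, sent rp 0 → ok
  r1: data parity 0, sent rp 0 → ok
  r2: data parity 0, sent rp 0 → ok
  r3: data parity 1, sent rp 0 → mismatch
Recompute each column's even parity and compare to cp:
  c0: data parity 1, sent cp 1 → ok
  c1: data parity 0, sent cp 0 → ok
  c2: data parity 0, sent cp 0 → ok
  c3: data parity 0, sent cp 1 → mismatch
Exactly one row (r3) and one column (c3) fail → the flipped bit is at their intersection.

row 3, column 3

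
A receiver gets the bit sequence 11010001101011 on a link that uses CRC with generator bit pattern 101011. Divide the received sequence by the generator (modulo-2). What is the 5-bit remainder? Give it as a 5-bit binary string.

00000

Modulo-2 division of 11010001101011 by 101011:
  pos 0: 110100 XOR 101011 = 011111
  pos 1: 111110 XOR 101011 = 010101
  pos 2: 101011 XOR 101011 = 000000
  pos 8: 101011 XOR 101011 = 000000
Remainder = 00000 (zero — the frame passes the CRC check).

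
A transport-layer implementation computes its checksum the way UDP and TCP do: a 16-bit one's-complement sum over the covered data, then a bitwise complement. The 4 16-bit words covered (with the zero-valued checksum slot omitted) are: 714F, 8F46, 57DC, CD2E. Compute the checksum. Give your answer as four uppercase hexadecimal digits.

DA5E

One's-complement addition (fold any carry out of bit 15 back into bit 0):
  0x714F + 0x8F46 = 0x10095 → wrap carry → 0x0096
  0x0096 + 0x57DC = 0x05872
  0x5872 + 0xCD2E = 0x125A0 → wrap carry → 0x25A1
One's-complement sum = 0x25A1.
Checksum = ~0x25A1 & 0xFFFF = 0xDA5E.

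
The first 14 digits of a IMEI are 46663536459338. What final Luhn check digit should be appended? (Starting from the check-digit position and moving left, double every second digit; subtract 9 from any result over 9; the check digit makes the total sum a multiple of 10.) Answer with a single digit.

Partial digits right→left: 8 3 3 9 5 4 6 3 5 3 6 6 6 4
Double every second digit counting from the check-digit position (so the 1st, 3rd, 5th, ... of the partial from the right).
  doubled (with −9 where >9): 7 6 1 3 1 3 3 → sum 24
  kept as-is: 3 9 4 3 3 6 4 → sum 32
Total = 24 + 32 = 56.
Check digit = (10 − (56 mod 10)) mod 10 = 4.

4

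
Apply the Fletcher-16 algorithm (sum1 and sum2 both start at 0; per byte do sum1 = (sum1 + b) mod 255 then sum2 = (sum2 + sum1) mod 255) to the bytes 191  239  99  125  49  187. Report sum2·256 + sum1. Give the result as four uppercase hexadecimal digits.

Running sums (mod 255):
  after byte 0 (191): sum1=191, sum2=191
  after byte 1 (239): sum1=175, sum2=111
  after byte 2 (99): sum1=19, sum2=130
  after byte 3 (125): sum1=144, sum2=19
  after byte 4 (49): sum1=193, sum2=212
  after byte 5 (187): sum1=125, sum2=82
Checksum = sum2·256 + sum1 = 82·256 + 125 = 21117 = 0x527D.

527D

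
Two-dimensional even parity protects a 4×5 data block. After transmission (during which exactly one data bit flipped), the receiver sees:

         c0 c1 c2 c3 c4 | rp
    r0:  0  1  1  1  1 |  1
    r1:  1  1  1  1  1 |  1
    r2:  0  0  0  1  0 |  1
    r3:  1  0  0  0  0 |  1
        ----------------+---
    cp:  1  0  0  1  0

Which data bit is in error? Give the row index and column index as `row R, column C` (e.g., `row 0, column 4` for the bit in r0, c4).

row 0, column 0

Recompute each row's even parity and compare to rp:
  r0: data parity 0, sent rp 1 → mismatch
  r1: data parity 1, sent rp 1 → ok
  r2: data parity 1, sent rp 1 → ok
  r3: data parity 1, sent rp 1 → ok
Recompute each column's even parity and compare to cp:
  c0: data parity 0, sent cp 1 → mismatch
  c1: data parity 0, sent cp 0 → ok
  c2: data parity 0, sent cp 0 → ok
  c3: data parity 1, sent cp 1 → ok
  c4: data parity 0, sent cp 0 → ok
Exactly one row (r0) and one column (c0) fail → the flipped bit is at their intersection.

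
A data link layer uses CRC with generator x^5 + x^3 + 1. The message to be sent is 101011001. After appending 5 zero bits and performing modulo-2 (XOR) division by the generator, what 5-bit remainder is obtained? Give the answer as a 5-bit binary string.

10100

Append 5 zeros: 10101100100000. Divide by 101001 (XOR where the leading bit is 1):
  pos 0: 101011 XOR 101001 = 000010
  pos 4: 100010 XOR 101001 = 001011
  pos 6: 101100 XOR 101001 = 000101
Remainder (last 5 bits) = 10100. This is the CRC / FCS.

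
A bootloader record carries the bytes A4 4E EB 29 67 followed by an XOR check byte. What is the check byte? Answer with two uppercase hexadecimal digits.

XOR the bytes together:
  start with 0xA4
  0xA4 ⊕ 0x4E = 0xEA
  0xEA ⊕ 0xEB = 0x01
  0x01 ⊕ 0x29 = 0x28
  0x28 ⊕ 0x67 = 0x4F

4F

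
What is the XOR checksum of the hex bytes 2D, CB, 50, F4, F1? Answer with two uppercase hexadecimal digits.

B3

XOR the bytes together:
  start with 0x2D
  0x2D ⊕ 0xCB = 0xE6
  0xE6 ⊕ 0x50 = 0xB6
  0xB6 ⊕ 0xF4 = 0x42
  0x42 ⊕ 0xF1 = 0xB3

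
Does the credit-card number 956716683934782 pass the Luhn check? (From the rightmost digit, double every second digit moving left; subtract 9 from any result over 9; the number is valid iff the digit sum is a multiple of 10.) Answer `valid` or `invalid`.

invalid

From the right, keep odd positions and double even positions (subtract 9 from any doubled value over 9):
  doubled (positions 2,4,...): 7 8 9 7 3 5 1 → sum 40
  kept (positions 1,3,...): 2 7 3 3 6 1 6 9 → sum 37
Total = 77.
77 mod 10 = 7, so the number is invalid.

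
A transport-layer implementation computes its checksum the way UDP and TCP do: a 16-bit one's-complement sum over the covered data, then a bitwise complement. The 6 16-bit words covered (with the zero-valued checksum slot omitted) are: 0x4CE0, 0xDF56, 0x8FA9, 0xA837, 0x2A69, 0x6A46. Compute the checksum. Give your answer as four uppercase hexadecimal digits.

0738

One's-complement addition (fold any carry out of bit 15 back into bit 0):
  0x4CE0 + 0xDF56 = 0x12C36 → wrap carry → 0x2C37
  0x2C37 + 0x8FA9 = 0x0BBE0
  0xBBE0 + 0xA837 = 0x16417 → wrap carry → 0x6418
  0x6418 + 0x2A69 = 0x08E81
  0x8E81 + 0x6A46 = 0x0F8C7
One's-complement sum = 0xF8C7.
Checksum = ~0xF8C7 & 0xFFFF = 0x0738.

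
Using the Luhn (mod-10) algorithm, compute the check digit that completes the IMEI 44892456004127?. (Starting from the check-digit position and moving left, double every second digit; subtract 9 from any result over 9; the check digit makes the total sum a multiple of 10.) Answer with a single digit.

0

Partial digits right→left: 7 2 1 4 0 0 6 5 4 2 9 8 4 4
Double every second digit counting from the check-digit position (so the 1st, 3rd, 5th, ... of the partial from the right).
  doubled (with −9 where >9): 5 2 0 3 8 9 8 → sum 35
  kept as-is: 2 4 0 5 2 8 4 → sum 25
Total = 35 + 25 = 60.
Check digit = (10 − (60 mod 10)) mod 10 = 0.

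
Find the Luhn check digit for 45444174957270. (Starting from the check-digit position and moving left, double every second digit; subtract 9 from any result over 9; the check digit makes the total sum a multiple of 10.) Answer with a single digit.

4

Partial digits right→left: 0 7 2 7 5 9 4 7 1 4 4 4 5 4
Double every second digit counting from the check-digit position (so the 1st, 3rd, 5th, ... of the partial from the right).
  doubled (with −9 where >9): 0 4 1 8 2 8 1 → sum 24
  kept as-is: 7 7 9 7 4 4 4 → sum 42
Total = 24 + 42 = 66.
Check digit = (10 − (66 mod 10)) mod 10 = 4.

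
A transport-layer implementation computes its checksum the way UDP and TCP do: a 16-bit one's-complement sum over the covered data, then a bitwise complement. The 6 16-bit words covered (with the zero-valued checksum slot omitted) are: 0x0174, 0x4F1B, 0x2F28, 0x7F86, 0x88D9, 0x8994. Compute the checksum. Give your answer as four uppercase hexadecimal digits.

EE53

One's-complement addition (fold any carry out of bit 15 back into bit 0):
  0x0174 + 0x4F1B = 0x0508F
  0x508F + 0x2F28 = 0x07FB7
  0x7FB7 + 0x7F86 = 0x0FF3D
  0xFF3D + 0x88D9 = 0x18816 → wrap carry → 0x8817
  0x8817 + 0x8994 = 0x111AB → wrap carry → 0x11AC
One's-complement sum = 0x11AC.
Checksum = ~0x11AC & 0xFFFF = 0xEE53.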